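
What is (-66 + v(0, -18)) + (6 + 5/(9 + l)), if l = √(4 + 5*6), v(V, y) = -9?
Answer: -3198/47 - 5*√34/47 ≈ -68.663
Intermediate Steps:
l = √34 (l = √(4 + 30) = √34 ≈ 5.8309)
(-66 + v(0, -18)) + (6 + 5/(9 + l)) = (-66 - 9) + (6 + 5/(9 + √34)) = -75 + (6 + 5/(9 + √34)) = -69 + 5/(9 + √34)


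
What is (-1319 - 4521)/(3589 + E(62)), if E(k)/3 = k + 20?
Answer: -1168/767 ≈ -1.5228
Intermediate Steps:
E(k) = 60 + 3*k (E(k) = 3*(k + 20) = 3*(20 + k) = 60 + 3*k)
(-1319 - 4521)/(3589 + E(62)) = (-1319 - 4521)/(3589 + (60 + 3*62)) = -5840/(3589 + (60 + 186)) = -5840/(3589 + 246) = -5840/3835 = -5840*1/3835 = -1168/767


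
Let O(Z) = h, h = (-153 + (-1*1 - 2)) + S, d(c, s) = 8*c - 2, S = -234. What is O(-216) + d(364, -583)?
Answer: 2520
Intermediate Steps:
d(c, s) = -2 + 8*c
h = -390 (h = (-153 + (-1*1 - 2)) - 234 = (-153 + (-1 - 2)) - 234 = (-153 - 3) - 234 = -156 - 234 = -390)
O(Z) = -390
O(-216) + d(364, -583) = -390 + (-2 + 8*364) = -390 + (-2 + 2912) = -390 + 2910 = 2520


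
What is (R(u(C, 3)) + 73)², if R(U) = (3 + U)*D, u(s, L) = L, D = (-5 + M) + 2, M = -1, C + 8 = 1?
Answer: 2401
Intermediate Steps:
C = -7 (C = -8 + 1 = -7)
D = -4 (D = (-5 - 1) + 2 = -6 + 2 = -4)
R(U) = -12 - 4*U (R(U) = (3 + U)*(-4) = -12 - 4*U)
(R(u(C, 3)) + 73)² = ((-12 - 4*3) + 73)² = ((-12 - 12) + 73)² = (-24 + 73)² = 49² = 2401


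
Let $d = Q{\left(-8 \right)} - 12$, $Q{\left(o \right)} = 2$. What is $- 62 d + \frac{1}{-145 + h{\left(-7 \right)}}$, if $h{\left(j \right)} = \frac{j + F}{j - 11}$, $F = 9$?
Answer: $\frac{809711}{1306} \approx 619.99$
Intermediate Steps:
$h{\left(j \right)} = \frac{9 + j}{-11 + j}$ ($h{\left(j \right)} = \frac{j + 9}{j - 11} = \frac{9 + j}{-11 + j}$)
$d = -10$ ($d = 2 - 12 = -10$)
$- 62 d + \frac{1}{-145 + h{\left(-7 \right)}} = \left(-62\right) \left(-10\right) + \frac{1}{-145 + \frac{9 - 7}{-11 - 7}} = 620 + \frac{1}{-145 + \frac{1}{-18} \cdot 2} = 620 + \frac{1}{-145 - \frac{1}{9}} = 620 + \frac{1}{- \frac{1306}{9}} = 620 - \frac{9}{1306} = \frac{809711}{1306}$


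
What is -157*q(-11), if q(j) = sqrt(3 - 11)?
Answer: -314*I*sqrt(2) ≈ -444.06*I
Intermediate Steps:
q(j) = 2*I*sqrt(2) (q(j) = sqrt(-8) = 2*I*sqrt(2))
-157*q(-11) = -314*I*sqrt(2)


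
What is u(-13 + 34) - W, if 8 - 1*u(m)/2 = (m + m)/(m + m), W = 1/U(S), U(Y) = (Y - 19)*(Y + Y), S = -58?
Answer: 125047/8932 ≈ 14.000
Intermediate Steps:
U(Y) = 2*Y*(-19 + Y) (U(Y) = (-19 + Y)*(2*Y) = 2*Y*(-19 + Y))
W = 1/8932 (W = 1/(2*(-58)*(-19 - 58)) = 1/(2*(-58)*(-77)) = 1/8932 ≈ 0.00011196)
u(m) = 14 (u(m) = 16 - 2*(m + m)/(m + m) = 16 - 2*2*m/(2*m) = 16 - 2*2*m*1/(2*m) = 16 - 2*1 = 16 - 2 = 14)
u(-13 + 34) - W = 14 - 1*1/8932 = 14 - 1/8932 = 125047/8932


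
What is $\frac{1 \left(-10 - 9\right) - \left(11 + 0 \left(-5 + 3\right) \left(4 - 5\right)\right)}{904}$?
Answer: $- \frac{15}{452} \approx -0.033186$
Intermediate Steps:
$\frac{1 \left(-10 - 9\right) - \left(11 + 0 \left(-5 + 3\right) \left(4 - 5\right)\right)}{904} = \left(1 \left(-19\right) - \left(11 + 0 \left(\left(-2\right) \left(-1\right)\right)\right)\right) \frac{1}{904} = \left(-19 + \left(-11 + 0 \cdot 2\right)\right) \frac{1}{904} = \left(-19 + \left(-11 + 0\right)\right) \frac{1}{904} = \left(-19 - 11\right) \frac{1}{904} = \left(-30\right) \frac{1}{904} = - \frac{15}{452}$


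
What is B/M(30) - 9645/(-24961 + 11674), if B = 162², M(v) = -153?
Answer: -12860309/75293 ≈ -170.80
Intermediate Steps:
B = 26244
B/M(30) - 9645/(-24961 + 11674) = 26244/(-153) - 9645/(-24961 + 11674) = 26244*(-1/153) - 9645/(-13287) = -2916/17 - 9645*(-1/13287) = -2916/17 + 3215/4429 = -12860309/75293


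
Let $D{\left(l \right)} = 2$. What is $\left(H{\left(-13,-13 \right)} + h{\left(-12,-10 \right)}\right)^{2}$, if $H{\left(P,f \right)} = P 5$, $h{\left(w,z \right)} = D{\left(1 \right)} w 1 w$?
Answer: $49729$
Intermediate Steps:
$h{\left(w,z \right)} = 2 w^{2}$ ($h{\left(w,z \right)} = 2 w 1 w = 2 w w = 2 w^{2}$)
$H{\left(P,f \right)} = 5 P$
$\left(H{\left(-13,-13 \right)} + h{\left(-12,-10 \right)}\right)^{2} = \left(5 \left(-13\right) + 2 \left(-12\right)^{2}\right)^{2} = \left(-65 + 2 \cdot 144\right)^{2} = \left(-65 + 288\right)^{2} = 223^{2} = 49729$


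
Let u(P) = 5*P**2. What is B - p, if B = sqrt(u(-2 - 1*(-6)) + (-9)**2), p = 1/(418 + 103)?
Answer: -1/521 + sqrt(161) ≈ 12.687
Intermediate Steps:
p = 1/521 ≈ 0.0019194
B = sqrt(161) (B = sqrt(5*(-2 - 1*(-6))**2 + (-9)**2) = sqrt(5*(-2 + 6)**2 + 81) = sqrt(5*4**2 + 81) = sqrt(5*16 + 81) = sqrt(80 + 81) = sqrt(161) ≈ 12.689)
B - p = sqrt(161) - 1*1/521 = sqrt(161) - 1/521 = -1/521 + sqrt(161)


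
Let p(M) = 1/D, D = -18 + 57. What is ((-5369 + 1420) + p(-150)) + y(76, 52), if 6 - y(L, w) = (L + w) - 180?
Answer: -151748/39 ≈ -3891.0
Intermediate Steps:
D = 39
p(M) = 1/39
y(L, w) = 186 - L - w (y(L, w) = 6 - ((L + w) - 180) = 6 - (-180 + L + w) = 6 + (180 - L - w) = 186 - L - w)
((-5369 + 1420) + p(-150)) + y(76, 52) = ((-5369 + 1420) + 1/39) + (186 - 1*76 - 1*52) = (-3949 + 1/39) + (186 - 76 - 52) = -154010/39 + 58 = -151748/39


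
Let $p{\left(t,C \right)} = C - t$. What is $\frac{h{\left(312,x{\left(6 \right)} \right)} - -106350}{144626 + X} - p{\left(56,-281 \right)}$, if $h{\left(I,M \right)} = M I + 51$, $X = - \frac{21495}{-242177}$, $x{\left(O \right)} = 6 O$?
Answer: $\frac{8256769610}{24441809} \approx 337.81$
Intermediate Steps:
$X = \frac{15}{169}$ ($X = \left(-21495\right) \left(- \frac{1}{242177}\right) = \frac{15}{169} \approx 0.088757$)
$h{\left(I,M \right)} = 51 + I M$ ($h{\left(I,M \right)} = I M + 51 = 51 + I M$)
$\frac{h{\left(312,x{\left(6 \right)} \right)} - -106350}{144626 + X} - p{\left(56,-281 \right)} = \frac{\left(51 + 312 \cdot 6 \cdot 6\right) - -106350}{144626 + \frac{15}{169}} - \left(-281 - 56\right) = \frac{\left(51 + 312 \cdot 36\right) + 106350}{\frac{24441809}{169}} - \left(-281 - 56\right) = \left(\left(51 + 11232\right) + 106350\right) \frac{169}{24441809} - -337 = \left(11283 + 106350\right) \frac{169}{24441809} + 337 = 117633 \cdot \frac{169}{24441809} + 337 = \frac{19879977}{24441809} + 337 = \frac{8256769610}{24441809}$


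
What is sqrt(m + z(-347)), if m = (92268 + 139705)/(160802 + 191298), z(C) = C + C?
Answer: I*sqrt(17542155683)/5030 ≈ 26.331*I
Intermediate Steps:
z(C) = 2*C
m = 33139/50300 (m = 231973/352100 = 231973*(1/352100) = 33139/50300 ≈ 0.65883)
sqrt(m + z(-347)) = sqrt(33139/50300 + 2*(-347)) = sqrt(33139/50300 - 694) = sqrt(-34875061/50300) = I*sqrt(17542155683)/5030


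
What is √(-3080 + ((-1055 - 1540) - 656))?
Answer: I*√6331 ≈ 79.568*I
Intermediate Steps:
√(-3080 + ((-1055 - 1540) - 656)) = √(-3080 + (-2595 - 656)) = √(-3080 - 3251) = √(-6331) = I*√6331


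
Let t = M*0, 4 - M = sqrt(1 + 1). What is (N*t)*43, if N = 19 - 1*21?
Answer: 0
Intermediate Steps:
M = 4 - sqrt(2) (M = 4 - sqrt(1 + 1) = 4 - sqrt(2) ≈ 2.5858)
N = -2 (N = 19 - 21 = -2)
t = 0 (t = (4 - sqrt(2))*0 = 0)
(N*t)*43 = -2*0*43 = 0*43 = 0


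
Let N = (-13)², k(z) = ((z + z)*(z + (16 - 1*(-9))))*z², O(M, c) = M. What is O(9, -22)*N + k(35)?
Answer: 5146521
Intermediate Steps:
k(z) = 2*z³*(25 + z) (k(z) = ((2*z)*(z + (16 + 9)))*z² = ((2*z)*(z + 25))*z² = ((2*z)*(25 + z))*z² = (2*z*(25 + z))*z² = 2*z³*(25 + z))
N = 169
O(9, -22)*N + k(35) = 9*169 + 2*35³*(25 + 35) = 1521 + 2*42875*60 = 1521 + 5145000 = 5146521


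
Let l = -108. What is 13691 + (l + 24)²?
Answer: 20747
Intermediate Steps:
13691 + (l + 24)² = 13691 + (-108 + 24)² = 13691 + (-84)² = 13691 + 7056 = 20747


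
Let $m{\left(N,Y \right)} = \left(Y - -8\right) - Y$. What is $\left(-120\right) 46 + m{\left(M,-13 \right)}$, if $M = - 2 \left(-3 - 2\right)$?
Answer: $-5512$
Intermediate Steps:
$M = 10$ ($M = \left(-2\right) \left(-5\right) = 10$)
$m{\left(N,Y \right)} = 8$ ($m{\left(N,Y \right)} = \left(Y + 8\right) - Y = \left(8 + Y\right) - Y = 8$)
$\left(-120\right) 46 + m{\left(M,-13 \right)} = \left(-120\right) 46 + 8 = -5520 + 8 = -5512$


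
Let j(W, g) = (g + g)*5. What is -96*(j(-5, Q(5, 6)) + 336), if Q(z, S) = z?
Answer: -37056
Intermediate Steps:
j(W, g) = 10*g (j(W, g) = (2*g)*5 = 10*g)
-96*(j(-5, Q(5, 6)) + 336) = -96*(10*5 + 336) = -96*(50 + 336) = -96*386 = -37056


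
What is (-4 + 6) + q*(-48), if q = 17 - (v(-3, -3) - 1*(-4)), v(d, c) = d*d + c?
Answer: -334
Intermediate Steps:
v(d, c) = c + d**2 (v(d, c) = d**2 + c = c + d**2)
q = 7 (q = 17 - ((-3 + (-3)**2) - 1*(-4)) = 17 - ((-3 + 9) + 4) = 17 - (6 + 4) = 17 - 1*10 = 17 - 10 = 7)
(-4 + 6) + q*(-48) = (-4 + 6) + 7*(-48) = 2 - 336 = -334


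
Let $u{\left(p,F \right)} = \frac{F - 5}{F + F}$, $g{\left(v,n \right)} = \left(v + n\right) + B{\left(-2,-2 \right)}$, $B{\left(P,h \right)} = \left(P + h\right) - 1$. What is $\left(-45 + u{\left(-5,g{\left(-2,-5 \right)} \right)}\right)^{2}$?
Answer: $\frac{1129969}{576} \approx 1961.8$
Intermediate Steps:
$B{\left(P,h \right)} = -1 + P + h$
$g{\left(v,n \right)} = -5 + n + v$ ($g{\left(v,n \right)} = \left(v + n\right) - 5 = \left(n + v\right) - 5 = -5 + n + v$)
$u{\left(p,F \right)} = \frac{-5 + F}{2 F}$
$\left(-45 + u{\left(-5,g{\left(-2,-5 \right)} \right)}\right)^{2} = \left(-45 + \frac{-5 - 12}{2 \left(-5 - 5 - 2\right)}\right)^{2} = \left(-45 + \frac{-5 - 12}{2 \left(-12\right)}\right)^{2} = \left(-45 + \frac{1}{2} \left(- \frac{1}{12}\right) \left(-17\right)\right)^{2} = \left(-45 + \frac{17}{24}\right)^{2} = \left(- \frac{1063}{24}\right)^{2} = \frac{1129969}{576}$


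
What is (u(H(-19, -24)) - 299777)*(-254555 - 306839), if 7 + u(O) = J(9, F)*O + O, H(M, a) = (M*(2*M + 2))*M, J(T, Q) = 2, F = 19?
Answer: 190184568168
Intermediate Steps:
H(M, a) = M²*(2 + 2*M) (H(M, a) = (M*(2 + 2*M))*M = M²*(2 + 2*M))
u(O) = -7 + 3*O (u(O) = -7 + (2*O + O) = -7 + 3*O)
(u(H(-19, -24)) - 299777)*(-254555 - 306839) = ((-7 + 3*(2*(-19)²*(1 - 19))) - 299777)*(-254555 - 306839) = ((-7 + 3*(2*361*(-18))) - 299777)*(-561394) = ((-7 + 3*(-12996)) - 299777)*(-561394) = ((-7 - 38988) - 299777)*(-561394) = (-38995 - 299777)*(-561394) = -338772*(-561394) = 190184568168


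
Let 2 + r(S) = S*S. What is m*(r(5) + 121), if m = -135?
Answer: -19440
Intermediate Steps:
r(S) = -2 + S² (r(S) = -2 + S*S = -2 + S²)
m*(r(5) + 121) = -135*((-2 + 5²) + 121) = -135*((-2 + 25) + 121) = -135*(23 + 121) = -135*144 = -19440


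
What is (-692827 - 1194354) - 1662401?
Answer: -3549582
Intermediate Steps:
(-692827 - 1194354) - 1662401 = -1887181 - 1662401 = -3549582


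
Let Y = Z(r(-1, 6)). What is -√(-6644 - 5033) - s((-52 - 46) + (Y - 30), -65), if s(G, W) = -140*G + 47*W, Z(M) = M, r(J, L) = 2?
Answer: -14585 - I*√11677 ≈ -14585.0 - 108.06*I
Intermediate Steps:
Y = 2
-√(-6644 - 5033) - s((-52 - 46) + (Y - 30), -65) = -√(-6644 - 5033) - (-140*((-52 - 46) + (2 - 30)) + 47*(-65)) = -√(-11677) - (-140*(-98 - 28) - 3055) = -I*√11677 - (-140*(-126) - 3055) = -I*√11677 - (17640 - 3055) = -I*√11677 - 1*14585 = -I*√11677 - 14585 = -14585 - I*√11677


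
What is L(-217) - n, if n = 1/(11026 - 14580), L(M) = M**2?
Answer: 167354307/3554 ≈ 47089.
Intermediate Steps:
n = -1/3554 (n = 1/(-3554) = -1/3554 ≈ -0.00028137)
L(-217) - n = (-217)**2 - 1*(-1/3554) = 47089 + 1/3554 = 167354307/3554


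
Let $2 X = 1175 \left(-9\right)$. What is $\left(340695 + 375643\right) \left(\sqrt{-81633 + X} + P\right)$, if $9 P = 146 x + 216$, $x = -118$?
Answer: $- \frac{12186342056}{9} + 358169 i \sqrt{347682} \approx -1.354 \cdot 10^{9} + 2.1119 \cdot 10^{8} i$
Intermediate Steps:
$X = - \frac{10575}{2}$ ($X = \frac{1175 \left(-9\right)}{2} = \frac{1}{2} \left(-10575\right) = - \frac{10575}{2} \approx -5287.5$)
$P = - \frac{17012}{9}$ ($P = \frac{146 \left(-118\right) + 216}{9} = \frac{-17228 + 216}{9} = \frac{1}{9} \left(-17012\right) = - \frac{17012}{9} \approx -1890.2$)
$\left(340695 + 375643\right) \left(\sqrt{-81633 + X} + P\right) = \left(340695 + 375643\right) \left(\sqrt{-81633 - \frac{10575}{2}} - \frac{17012}{9}\right) = 716338 \left(\sqrt{- \frac{173841}{2}} - \frac{17012}{9}\right) = 716338 \left(\frac{i \sqrt{347682}}{2} - \frac{17012}{9}\right) = 716338 \left(- \frac{17012}{9} + \frac{i \sqrt{347682}}{2}\right) = - \frac{12186342056}{9} + 358169 i \sqrt{347682}$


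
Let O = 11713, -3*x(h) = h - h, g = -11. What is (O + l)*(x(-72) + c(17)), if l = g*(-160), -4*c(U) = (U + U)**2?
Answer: -3893697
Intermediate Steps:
c(U) = -U**2 (c(U) = -(U + U)**2/4 = -4*U**2/4 = -U**2)
l = 1760 (l = -11*(-160) = 1760)
x(h) = 0 (x(h) = -(h - h)/3 = -1/3*0 = 0)
(O + l)*(x(-72) + c(17)) = (11713 + 1760)*(0 - 1*17**2) = 13473*(0 - 1*289) = 13473*(0 - 289) = 13473*(-289) = -3893697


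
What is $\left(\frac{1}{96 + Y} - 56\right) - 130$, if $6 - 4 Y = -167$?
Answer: $- \frac{103598}{557} \approx -185.99$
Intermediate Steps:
$Y = \frac{173}{4}$ ($Y = \frac{3}{2} - - \frac{167}{4} = \frac{3}{2} + \frac{167}{4} = \frac{173}{4} \approx 43.25$)
$\left(\frac{1}{96 + Y} - 56\right) - 130 = \left(\frac{1}{96 + \frac{173}{4}} - 56\right) - 130 = \left(\frac{1}{\frac{557}{4}} - 56\right) - 130 = \left(\frac{4}{557} - 56\right) - 130 = - \frac{31188}{557} - 130 = - \frac{103598}{557}$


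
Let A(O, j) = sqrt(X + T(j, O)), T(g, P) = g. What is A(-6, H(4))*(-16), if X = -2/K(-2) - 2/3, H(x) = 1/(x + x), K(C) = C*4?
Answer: -4*I*sqrt(42)/3 ≈ -8.641*I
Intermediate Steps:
K(C) = 4*C
H(x) = 1/(2*x)
X = -5/12 (X = -2/(4*(-2)) - 2/3 = -2/(-8) - 2*1/3 = -2*(-1/8) - 2/3 = 1/4 - 2/3 = -5/12 ≈ -0.41667)
A(O, j) = sqrt(-5/12 + j)
A(-6, H(4))*(-16) = (sqrt(-15 + 36*((1/2)/4))/6)*(-16) = (sqrt(-15 + 36*((1/2)*(1/4)))/6)*(-16) = (sqrt(-15 + 36*(1/8))/6)*(-16) = (sqrt(-15 + 9/2)/6)*(-16) = (sqrt(-21/2)/6)*(-16) = ((I*sqrt(42)/2)/6)*(-16) = (I*sqrt(42)/12)*(-16) = -4*I*sqrt(42)/3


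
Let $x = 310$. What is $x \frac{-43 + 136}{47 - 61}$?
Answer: $- \frac{14415}{7} \approx -2059.3$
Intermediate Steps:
$x \frac{-43 + 136}{47 - 61} = 310 \frac{-43 + 136}{47 - 61} = 310 \frac{93}{-14} = 310 \cdot 93 \left(- \frac{1}{14}\right) = 310 \left(- \frac{93}{14}\right) = - \frac{14415}{7}$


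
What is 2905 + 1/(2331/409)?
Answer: 6771964/2331 ≈ 2905.2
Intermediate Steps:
2905 + 1/(2331/409) = 2905 + 409/2331 = 6771964/2331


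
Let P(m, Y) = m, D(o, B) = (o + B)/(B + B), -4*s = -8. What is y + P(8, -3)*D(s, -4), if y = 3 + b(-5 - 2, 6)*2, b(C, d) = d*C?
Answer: -79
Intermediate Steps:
s = 2 (s = -¼*(-8) = 2)
D(o, B) = (B + o)/(2*B) (D(o, B) = (B + o)/((2*B)) = (B + o)*(1/(2*B)) = (B + o)/(2*B))
b(C, d) = C*d
y = -81 (y = 3 + ((-5 - 2)*6)*2 = 3 - 7*6*2 = 3 - 42*2 = 3 - 84 = -81)
y + P(8, -3)*D(s, -4) = -81 + 8*((½)*(-4 + 2)/(-4)) = -81 + 8*((½)*(-¼)*(-2)) = -81 + 8*(¼) = -81 + 2 = -79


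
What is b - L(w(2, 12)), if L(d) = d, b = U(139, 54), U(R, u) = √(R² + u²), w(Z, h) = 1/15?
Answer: -1/15 + √22237 ≈ 149.05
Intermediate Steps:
w(Z, h) = 1/15
b = √22237 (b = √(139² + 54²) = √(19321 + 2916) = √22237 ≈ 149.12)
b - L(w(2, 12)) = √22237 - 1*1/15 = √22237 - 1/15 = -1/15 + √22237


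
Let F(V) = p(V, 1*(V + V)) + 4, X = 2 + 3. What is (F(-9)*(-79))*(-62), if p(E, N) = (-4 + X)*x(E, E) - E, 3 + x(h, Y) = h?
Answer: 4898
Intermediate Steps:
x(h, Y) = -3 + h
X = 5
p(E, N) = -3 (p(E, N) = (-4 + 5)*(-3 + E) - E = 1*(-3 + E) - E = (-3 + E) - E = -3)
F(V) = 1 (F(V) = -3 + 4 = 1)
(F(-9)*(-79))*(-62) = (1*(-79))*(-62) = -79*(-62) = 4898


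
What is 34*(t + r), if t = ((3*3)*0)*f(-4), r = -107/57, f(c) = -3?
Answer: -3638/57 ≈ -63.825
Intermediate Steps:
r = -107/57 (r = -107*1/57 = -107/57 ≈ -1.8772)
t = 0 (t = ((3*3)*0)*(-3) = (9*0)*(-3) = 0*(-3) = 0)
34*(t + r) = 34*(0 - 107/57) = 34*(-107/57) = -3638/57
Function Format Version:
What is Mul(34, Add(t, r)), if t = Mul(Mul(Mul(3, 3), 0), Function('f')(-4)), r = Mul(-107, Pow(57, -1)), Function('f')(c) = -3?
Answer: Rational(-3638, 57) ≈ -63.825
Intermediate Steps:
r = Rational(-107, 57) (r = Mul(-107, Rational(1, 57)) = Rational(-107, 57) ≈ -1.8772)
t = 0 (t = Mul(Mul(Mul(3, 3), 0), -3) = Mul(Mul(9, 0), -3) = Mul(0, -3) = 0)
Mul(34, Add(t, r)) = Mul(34, Add(0, Rational(-107, 57))) = Mul(34, Rational(-107, 57)) = Rational(-3638, 57)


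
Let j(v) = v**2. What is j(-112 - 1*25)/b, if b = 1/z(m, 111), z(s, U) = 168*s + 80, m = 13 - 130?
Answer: -367421944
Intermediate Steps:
m = -117
z(s, U) = 80 + 168*s
b = -1/19576 (b = 1/(80 + 168*(-117)) = 1/(80 - 19656) = 1/(-19576) = -1/19576 ≈ -5.1083e-5)
j(-112 - 1*25)/b = (-112 - 1*25)**2/(-1/19576) = (-112 - 25)**2*(-19576) = (-137)**2*(-19576) = 18769*(-19576) = -367421944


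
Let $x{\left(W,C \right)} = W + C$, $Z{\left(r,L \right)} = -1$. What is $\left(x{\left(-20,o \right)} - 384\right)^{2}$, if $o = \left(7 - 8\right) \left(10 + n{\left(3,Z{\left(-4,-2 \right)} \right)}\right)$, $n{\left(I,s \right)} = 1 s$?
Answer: $170569$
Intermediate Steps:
$n{\left(I,s \right)} = s$
$o = -9$ ($o = \left(7 - 8\right) \left(10 - 1\right) = \left(-1\right) 9 = -9$)
$x{\left(W,C \right)} = C + W$
$\left(x{\left(-20,o \right)} - 384\right)^{2} = \left(\left(-9 - 20\right) - 384\right)^{2} = \left(-29 - 384\right)^{2} = \left(-413\right)^{2} = 170569$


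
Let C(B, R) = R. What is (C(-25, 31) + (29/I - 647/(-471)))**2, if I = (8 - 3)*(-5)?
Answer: 135086386681/138650625 ≈ 974.29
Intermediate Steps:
I = -25 (I = 5*(-5) = -25)
(C(-25, 31) + (29/I - 647/(-471)))**2 = (31 + (29/(-25) - 647/(-471)))**2 = (31 + (29*(-1/25) - 647*(-1/471)))**2 = (31 + (-29/25 + 647/471))**2 = (31 + 2516/11775)**2 = (367541/11775)**2 = 135086386681/138650625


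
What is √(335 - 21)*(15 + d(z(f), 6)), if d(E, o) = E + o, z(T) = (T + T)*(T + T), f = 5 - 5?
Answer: 21*√314 ≈ 372.12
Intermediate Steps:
f = 0
z(T) = 4*T² (z(T) = (2*T)*(2*T) = 4*T²)
√(335 - 21)*(15 + d(z(f), 6)) = √(335 - 21)*(15 + (4*0² + 6)) = √314*(15 + (4*0 + 6)) = √314*(15 + (0 + 6)) = √314*(15 + 6) = √314*21 = 21*√314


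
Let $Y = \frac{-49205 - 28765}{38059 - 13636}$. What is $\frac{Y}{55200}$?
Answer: $- \frac{113}{1953840} \approx -5.7835 \cdot 10^{-5}$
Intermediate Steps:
$Y = - \frac{25990}{8141}$ ($Y = - \frac{77970}{24423} = \left(-77970\right) \frac{1}{24423} = - \frac{25990}{8141} \approx -3.1925$)
$\frac{Y}{55200} = - \frac{25990}{8141 \cdot 55200} = \left(- \frac{25990}{8141}\right) \frac{1}{55200} = - \frac{113}{1953840}$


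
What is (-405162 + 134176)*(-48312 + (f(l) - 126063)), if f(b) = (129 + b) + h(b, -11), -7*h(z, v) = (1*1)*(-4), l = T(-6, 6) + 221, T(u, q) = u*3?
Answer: 330141430842/7 ≈ 4.7163e+10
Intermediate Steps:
T(u, q) = 3*u
l = 203 (l = 3*(-6) + 221 = -18 + 221 = 203)
h(z, v) = 4/7 (h(z, v) = -1*1*(-4)/7 = -(-4)/7 = -1/7*(-4) = 4/7)
f(b) = 907/7 + b (f(b) = (129 + b) + 4/7 = 907/7 + b)
(-405162 + 134176)*(-48312 + (f(l) - 126063)) = (-405162 + 134176)*(-48312 + ((907/7 + 203) - 126063)) = -270986*(-48312 + (2328/7 - 126063)) = -270986*(-48312 - 880113/7) = -270986*(-1218297/7) = 330141430842/7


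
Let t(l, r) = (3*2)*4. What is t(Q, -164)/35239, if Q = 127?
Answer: 24/35239 ≈ 0.00068106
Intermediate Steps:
t(l, r) = 24 (t(l, r) = 6*4 = 24)
t(Q, -164)/35239 = 24/35239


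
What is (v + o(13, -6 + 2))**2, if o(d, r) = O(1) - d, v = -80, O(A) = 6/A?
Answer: 7569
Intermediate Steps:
o(d, r) = 6 - d (o(d, r) = 6/1 - d = 6*1 - d = 6 - d)
(v + o(13, -6 + 2))**2 = (-80 + (6 - 1*13))**2 = (-80 + (6 - 13))**2 = (-80 - 7)**2 = (-87)**2 = 7569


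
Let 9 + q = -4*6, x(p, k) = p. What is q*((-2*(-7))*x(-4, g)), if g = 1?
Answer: 1848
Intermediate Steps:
q = -33 (q = -9 - 4*6 = -9 - 24 = -33)
q*((-2*(-7))*x(-4, g)) = -33*(-2*(-7))*(-4) = -462*(-4) = -33*(-56) = 1848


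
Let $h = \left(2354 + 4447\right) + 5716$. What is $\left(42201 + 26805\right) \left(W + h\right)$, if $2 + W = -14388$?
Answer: $-129248238$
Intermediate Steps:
$W = -14390$ ($W = -2 - 14388 = -14390$)
$h = 12517$ ($h = 6801 + 5716 = 12517$)
$\left(42201 + 26805\right) \left(W + h\right) = \left(42201 + 26805\right) \left(-14390 + 12517\right) = 69006 \left(-1873\right) = -129248238$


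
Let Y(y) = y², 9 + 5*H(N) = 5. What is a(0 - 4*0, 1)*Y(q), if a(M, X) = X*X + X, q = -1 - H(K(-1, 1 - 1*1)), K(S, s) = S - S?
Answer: 2/25 ≈ 0.080000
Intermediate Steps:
K(S, s) = 0
H(N) = -⅘ (H(N) = -9/5 + (⅕)*5 = -9/5 + 1 = -⅘)
q = -⅕ (q = -1 - 1*(-⅘) = -1 + ⅘ = -⅕ ≈ -0.20000)
a(M, X) = X + X² (a(M, X) = X² + X = X + X²)
a(0 - 4*0, 1)*Y(q) = (1*(1 + 1))*(-⅕)² = (1*2)*(1/25) = 2*(1/25) = 2/25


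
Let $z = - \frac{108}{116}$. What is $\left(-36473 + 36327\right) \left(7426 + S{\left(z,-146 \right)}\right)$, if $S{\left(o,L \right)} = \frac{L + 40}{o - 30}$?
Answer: $- \frac{972972616}{897} \approx -1.0847 \cdot 10^{6}$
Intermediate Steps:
$z = - \frac{27}{29}$ ($z = \left(-108\right) \frac{1}{116} = - \frac{27}{29} \approx -0.93103$)
$S{\left(o,L \right)} = \frac{40 + L}{-30 + o}$
$\left(-36473 + 36327\right) \left(7426 + S{\left(z,-146 \right)}\right) = \left(-36473 + 36327\right) \left(7426 + \frac{40 - 146}{-30 - \frac{27}{29}}\right) = - 146 \left(7426 + \frac{1}{- \frac{897}{29}} \left(-106\right)\right) = - 146 \left(7426 - - \frac{3074}{897}\right) = - 146 \left(7426 + \frac{3074}{897}\right) = \left(-146\right) \frac{6664196}{897} = - \frac{972972616}{897}$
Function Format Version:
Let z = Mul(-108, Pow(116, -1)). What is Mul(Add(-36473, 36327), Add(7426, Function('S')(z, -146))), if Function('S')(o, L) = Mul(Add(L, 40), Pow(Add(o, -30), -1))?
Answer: Rational(-972972616, 897) ≈ -1.0847e+6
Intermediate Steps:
z = Rational(-27, 29) (z = Mul(-108, Rational(1, 116)) = Rational(-27, 29) ≈ -0.93103)
Function('S')(o, L) = Mul(Pow(Add(-30, o), -1), Add(40, L)) (Function('S')(o, L) = Mul(Add(40, L), Pow(Add(-30, o), -1)) = Mul(Pow(Add(-30, o), -1), Add(40, L)))
Mul(Add(-36473, 36327), Add(7426, Function('S')(z, -146))) = Mul(Add(-36473, 36327), Add(7426, Mul(Pow(Add(-30, Rational(-27, 29)), -1), Add(40, -146)))) = Mul(-146, Add(7426, Mul(Pow(Rational(-897, 29), -1), -106))) = Mul(-146, Add(7426, Mul(Rational(-29, 897), -106))) = Mul(-146, Add(7426, Rational(3074, 897))) = Mul(-146, Rational(6664196, 897)) = Rational(-972972616, 897)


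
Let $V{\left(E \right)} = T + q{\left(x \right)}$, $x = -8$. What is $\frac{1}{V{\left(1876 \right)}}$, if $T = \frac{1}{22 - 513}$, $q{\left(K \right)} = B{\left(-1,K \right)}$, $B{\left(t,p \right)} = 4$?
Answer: $\frac{491}{1963} \approx 0.25013$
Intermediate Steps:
$q{\left(K \right)} = 4$
$T = - \frac{1}{491}$ ($T = \frac{1}{-491} = - \frac{1}{491} \approx -0.0020367$)
$V{\left(E \right)} = \frac{1963}{491}$ ($V{\left(E \right)} = - \frac{1}{491} + 4 = \frac{1963}{491}$)
$\frac{1}{V{\left(1876 \right)}} = \frac{1}{\frac{1963}{491}} = \frac{491}{1963}$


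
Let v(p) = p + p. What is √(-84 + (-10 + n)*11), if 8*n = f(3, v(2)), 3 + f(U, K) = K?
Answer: I*√3082/4 ≈ 13.879*I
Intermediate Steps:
v(p) = 2*p
f(U, K) = -3 + K
n = ⅛ (n = (-3 + 2*2)/8 = (-3 + 4)/8 = (⅛)*1 = ⅛ ≈ 0.12500)
√(-84 + (-10 + n)*11) = √(-84 + (-10 + ⅛)*11) = √(-84 - 79/8*11) = √(-84 - 869/8) = √(-1541/8) = I*√3082/4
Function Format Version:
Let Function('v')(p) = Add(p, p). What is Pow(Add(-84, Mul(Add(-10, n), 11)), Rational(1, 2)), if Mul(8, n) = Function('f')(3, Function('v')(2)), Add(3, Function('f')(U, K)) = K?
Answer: Mul(Rational(1, 4), I, Pow(3082, Rational(1, 2))) ≈ Mul(13.879, I)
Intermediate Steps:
Function('v')(p) = Mul(2, p)
Function('f')(U, K) = Add(-3, K)
n = Rational(1, 8) (n = Mul(Rational(1, 8), Add(-3, Mul(2, 2))) = Mul(Rational(1, 8), Add(-3, 4)) = Mul(Rational(1, 8), 1) = Rational(1, 8) ≈ 0.12500)
Pow(Add(-84, Mul(Add(-10, n), 11)), Rational(1, 2)) = Pow(Add(-84, Mul(Add(-10, Rational(1, 8)), 11)), Rational(1, 2)) = Pow(Add(-84, Mul(Rational(-79, 8), 11)), Rational(1, 2)) = Pow(Add(-84, Rational(-869, 8)), Rational(1, 2)) = Pow(Rational(-1541, 8), Rational(1, 2)) = Mul(Rational(1, 4), I, Pow(3082, Rational(1, 2)))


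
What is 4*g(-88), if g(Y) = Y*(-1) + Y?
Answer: 0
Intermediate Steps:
g(Y) = 0 (g(Y) = -Y + Y = 0)
4*g(-88) = 4*0 = 0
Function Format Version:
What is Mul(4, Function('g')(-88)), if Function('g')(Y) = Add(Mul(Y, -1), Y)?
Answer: 0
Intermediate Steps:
Function('g')(Y) = 0 (Function('g')(Y) = Add(Mul(-1, Y), Y) = 0)
Mul(4, Function('g')(-88)) = Mul(4, 0) = 0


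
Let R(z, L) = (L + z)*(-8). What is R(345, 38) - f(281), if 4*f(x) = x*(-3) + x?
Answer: -5847/2 ≈ -2923.5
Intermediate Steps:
R(z, L) = -8*L - 8*z
f(x) = -x/2 (f(x) = (x*(-3) + x)/4 = (-3*x + x)/4 = (-2*x)/4 = -x/2)
R(345, 38) - f(281) = (-8*38 - 8*345) - (-1)*281/2 = (-304 - 2760) - 1*(-281/2) = -3064 + 281/2 = -5847/2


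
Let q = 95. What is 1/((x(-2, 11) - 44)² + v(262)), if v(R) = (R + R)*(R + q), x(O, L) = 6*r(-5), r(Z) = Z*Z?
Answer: 1/198304 ≈ 5.0428e-6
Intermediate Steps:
r(Z) = Z²
x(O, L) = 150 (x(O, L) = 6*(-5)² = 6*25 = 150)
v(R) = 2*R*(95 + R) (v(R) = (R + R)*(R + 95) = (2*R)*(95 + R) = 2*R*(95 + R))
1/((x(-2, 11) - 44)² + v(262)) = 1/((150 - 44)² + 2*262*(95 + 262)) = 1/(106² + 2*262*357) = 1/(11236 + 187068) = 1/198304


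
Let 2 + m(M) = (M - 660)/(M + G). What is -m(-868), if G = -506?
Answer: 610/687 ≈ 0.88792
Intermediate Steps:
m(M) = -2 + (-660 + M)/(-506 + M) (m(M) = -2 + (M - 660)/(M - 506) = -2 + (-660 + M)/(-506 + M))
-m(-868) = -(352 - 1*(-868))/(-506 - 868) = -(352 + 868)/(-1374) = -(-1)*1220/1374 = -1*(-610/687) = 610/687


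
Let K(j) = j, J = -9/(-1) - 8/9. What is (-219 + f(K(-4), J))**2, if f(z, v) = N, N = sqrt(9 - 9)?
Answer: 47961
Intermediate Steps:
J = 73/9 (J = -9*(-1) - 8*1/9 = 9 - 8/9 = 73/9 ≈ 8.1111)
N = 0 (N = sqrt(0) = 0)
f(z, v) = 0
(-219 + f(K(-4), J))**2 = (-219 + 0)**2 = (-219)**2 = 47961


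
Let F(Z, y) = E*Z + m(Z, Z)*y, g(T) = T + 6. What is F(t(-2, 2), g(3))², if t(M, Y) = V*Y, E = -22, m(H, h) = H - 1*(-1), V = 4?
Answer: 9025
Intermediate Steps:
m(H, h) = 1 + H (m(H, h) = H + 1 = 1 + H)
g(T) = 6 + T
t(M, Y) = 4*Y
F(Z, y) = -22*Z + y*(1 + Z) (F(Z, y) = -22*Z + (1 + Z)*y = -22*Z + y*(1 + Z))
F(t(-2, 2), g(3))² = (-88*2 + (6 + 3)*(1 + 4*2))² = (-22*8 + 9*(1 + 8))² = (-176 + 9*9)² = (-176 + 81)² = (-95)² = 9025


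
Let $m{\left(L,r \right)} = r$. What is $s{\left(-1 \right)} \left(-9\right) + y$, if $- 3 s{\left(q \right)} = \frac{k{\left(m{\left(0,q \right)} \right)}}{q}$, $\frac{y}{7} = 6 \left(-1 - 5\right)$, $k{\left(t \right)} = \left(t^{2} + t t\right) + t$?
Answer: $-255$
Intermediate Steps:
$k{\left(t \right)} = t + 2 t^{2}$ ($k{\left(t \right)} = \left(t^{2} + t^{2}\right) + t = 2 t^{2} + t = t + 2 t^{2}$)
$y = -252$ ($y = 7 \cdot 6 \left(-1 - 5\right) = 7 \cdot 6 \left(-6\right) = 7 \left(-36\right) = -252$)
$s{\left(q \right)} = - \frac{1}{3} - \frac{2 q}{3}$ ($s{\left(q \right)} = - \frac{q \left(1 + 2 q\right) \frac{1}{q}}{3} = - \frac{1 + 2 q}{3} = - \frac{1}{3} - \frac{2 q}{3}$)
$s{\left(-1 \right)} \left(-9\right) + y = \left(- \frac{1}{3} - - \frac{2}{3}\right) \left(-9\right) - 252 = \left(- \frac{1}{3} + \frac{2}{3}\right) \left(-9\right) - 252 = \frac{1}{3} \left(-9\right) - 252 = -3 - 252 = -255$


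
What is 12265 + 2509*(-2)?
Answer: 7247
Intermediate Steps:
12265 + 2509*(-2) = 12265 - 5018 = 7247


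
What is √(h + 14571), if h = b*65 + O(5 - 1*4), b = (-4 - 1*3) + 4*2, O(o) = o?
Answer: √14637 ≈ 120.98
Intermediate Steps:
b = 1 (b = (-4 - 3) + 8 = -7 + 8 = 1)
h = 66 (h = 1*65 + (5 - 1*4) = 65 + (5 - 4) = 65 + 1 = 66)
√(h + 14571) = √(66 + 14571) = √14637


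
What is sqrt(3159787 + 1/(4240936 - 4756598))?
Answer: 3*sqrt(93356713799555374)/515662 ≈ 1777.6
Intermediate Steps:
sqrt(3159787 + 1/(4240936 - 4756598)) = sqrt(3159787 + 1/(-515662)) = sqrt(3159787 - 1/515662) = sqrt(1629382083993/515662) = 3*sqrt(93356713799555374)/515662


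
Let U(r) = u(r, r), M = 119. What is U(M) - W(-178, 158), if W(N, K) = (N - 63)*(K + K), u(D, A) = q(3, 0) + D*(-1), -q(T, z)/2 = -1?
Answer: 76039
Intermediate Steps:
q(T, z) = 2 (q(T, z) = -2*(-1) = 2)
u(D, A) = 2 - D (u(D, A) = 2 + D*(-1) = 2 - D)
W(N, K) = 2*K*(-63 + N) (W(N, K) = (-63 + N)*(2*K) = 2*K*(-63 + N))
U(r) = 2 - r
U(M) - W(-178, 158) = (2 - 1*119) - 2*158*(-63 - 178) = (2 - 119) - 2*158*(-241) = -117 - 1*(-76156) = -117 + 76156 = 76039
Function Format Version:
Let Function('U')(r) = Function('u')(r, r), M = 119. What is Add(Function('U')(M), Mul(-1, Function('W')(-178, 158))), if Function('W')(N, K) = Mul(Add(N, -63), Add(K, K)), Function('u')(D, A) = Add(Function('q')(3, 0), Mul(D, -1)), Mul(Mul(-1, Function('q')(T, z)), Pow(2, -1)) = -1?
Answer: 76039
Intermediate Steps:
Function('q')(T, z) = 2 (Function('q')(T, z) = Mul(-2, -1) = 2)
Function('u')(D, A) = Add(2, Mul(-1, D)) (Function('u')(D, A) = Add(2, Mul(D, -1)) = Add(2, Mul(-1, D)))
Function('W')(N, K) = Mul(2, K, Add(-63, N)) (Function('W')(N, K) = Mul(Add(-63, N), Mul(2, K)) = Mul(2, K, Add(-63, N)))
Function('U')(r) = Add(2, Mul(-1, r))
Add(Function('U')(M), Mul(-1, Function('W')(-178, 158))) = Add(Add(2, Mul(-1, 119)), Mul(-1, Mul(2, 158, Add(-63, -178)))) = Add(Add(2, -119), Mul(-1, Mul(2, 158, -241))) = Add(-117, Mul(-1, -76156)) = Add(-117, 76156) = 76039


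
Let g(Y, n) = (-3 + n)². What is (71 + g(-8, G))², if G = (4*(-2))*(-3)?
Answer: 262144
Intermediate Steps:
G = 24 (G = -8*(-3) = 24)
(71 + g(-8, G))² = (71 + (-3 + 24)²)² = (71 + 21²)² = (71 + 441)² = 512² = 262144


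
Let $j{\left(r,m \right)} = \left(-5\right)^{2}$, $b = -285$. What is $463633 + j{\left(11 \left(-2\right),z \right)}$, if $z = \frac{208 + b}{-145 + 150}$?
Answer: $463658$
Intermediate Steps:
$z = - \frac{77}{5}$ ($z = \frac{208 - 285}{-145 + 150} = - \frac{77}{5} \approx -15.4$)
$j{\left(r,m \right)} = 25$
$463633 + j{\left(11 \left(-2\right),z \right)} = 463633 + 25 = 463658$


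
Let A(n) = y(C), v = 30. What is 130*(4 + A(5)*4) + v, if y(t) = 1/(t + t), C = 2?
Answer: 680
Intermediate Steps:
y(t) = 1/(2*t)
A(n) = 1/4 (A(n) = (1/2)/2 = (1/2)*(1/2) = 1/4)
130*(4 + A(5)*4) + v = 130*(4 + (1/4)*4) + 30 = 130*(4 + 1) + 30 = 130*5 + 30 = 650 + 30 = 680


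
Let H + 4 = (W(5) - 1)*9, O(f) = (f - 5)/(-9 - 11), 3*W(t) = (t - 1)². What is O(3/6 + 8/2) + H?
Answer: 1401/40 ≈ 35.025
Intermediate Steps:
W(t) = (-1 + t)²/3 (W(t) = (t - 1)²/3 = (-1 + t)²/3)
O(f) = ¼ - f/20 (O(f) = (-5 + f)/(-20) = (-5 + f)*(-1/20) = ¼ - f/20)
H = 35 (H = -4 + ((-1 + 5)²/3 - 1)*9 = -4 + ((⅓)*4² - 1)*9 = -4 + ((⅓)*16 - 1)*9 = -4 + (16/3 - 1)*9 = -4 + (13/3)*9 = -4 + 39 = 35)
O(3/6 + 8/2) + H = (¼ - (3/6 + 8/2)/20) + 35 = (¼ - (3*(⅙) + 8*(½))/20) + 35 = (¼ - (½ + 4)/20) + 35 = (¼ - 1/20*9/2) + 35 = (¼ - 9/40) + 35 = 1/40 + 35 = 1401/40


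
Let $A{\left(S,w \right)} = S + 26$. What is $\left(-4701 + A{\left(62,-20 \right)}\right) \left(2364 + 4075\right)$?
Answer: $-29703107$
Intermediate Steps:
$A{\left(S,w \right)} = 26 + S$
$\left(-4701 + A{\left(62,-20 \right)}\right) \left(2364 + 4075\right) = \left(-4701 + \left(26 + 62\right)\right) \left(2364 + 4075\right) = \left(-4701 + 88\right) 6439 = \left(-4613\right) 6439 = -29703107$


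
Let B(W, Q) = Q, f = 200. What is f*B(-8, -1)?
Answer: -200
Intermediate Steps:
f*B(-8, -1) = 200*(-1) = -200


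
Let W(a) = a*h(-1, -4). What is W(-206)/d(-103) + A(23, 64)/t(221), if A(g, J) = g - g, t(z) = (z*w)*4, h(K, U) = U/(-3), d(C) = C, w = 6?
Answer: 8/3 ≈ 2.6667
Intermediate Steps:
h(K, U) = -U/3 (h(K, U) = U*(-⅓) = -U/3)
W(a) = 4*a/3 (W(a) = a*(-⅓*(-4)) = a*(4/3) = 4*a/3)
t(z) = 24*z (t(z) = (z*6)*4 = (6*z)*4 = 24*z)
A(g, J) = 0
W(-206)/d(-103) + A(23, 64)/t(221) = ((4/3)*(-206))/(-103) + 0/((24*221)) = -824/3*(-1/103) + 0/5304 = 8/3 + 0*(1/5304) = 8/3 + 0 = 8/3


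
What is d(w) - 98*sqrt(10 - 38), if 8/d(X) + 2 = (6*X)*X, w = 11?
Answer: 2/181 - 196*I*sqrt(7) ≈ 0.01105 - 518.57*I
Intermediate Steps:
d(X) = 8/(-2 + 6*X**2) (d(X) = 8/(-2 + (6*X)*X) = 8/(-2 + 6*X**2))
d(w) - 98*sqrt(10 - 38) = 4/(-1 + 3*11**2) - 98*sqrt(10 - 38) = 4/(-1 + 3*121) - 196*I*sqrt(7) = 4/(-1 + 363) - 196*I*sqrt(7) = 4/362 - 196*I*sqrt(7) = 4*(1/362) - 196*I*sqrt(7) = 2/181 - 196*I*sqrt(7)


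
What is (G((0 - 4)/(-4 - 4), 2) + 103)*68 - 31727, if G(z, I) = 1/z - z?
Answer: -24621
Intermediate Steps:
(G((0 - 4)/(-4 - 4), 2) + 103)*68 - 31727 = ((1/((0 - 4)/(-4 - 4)) - (0 - 4)/(-4 - 4)) + 103)*68 - 31727 = ((1/(-4/(-8)) - (-4)/(-8)) + 103)*68 - 31727 = ((1/(-4*(-⅛)) - (-4)*(-1)/8) + 103)*68 - 31727 = ((1/(½) - 1*½) + 103)*68 - 31727 = ((2 - ½) + 103)*68 - 31727 = (3/2 + 103)*68 - 31727 = (209/2)*68 - 31727 = 7106 - 31727 = -24621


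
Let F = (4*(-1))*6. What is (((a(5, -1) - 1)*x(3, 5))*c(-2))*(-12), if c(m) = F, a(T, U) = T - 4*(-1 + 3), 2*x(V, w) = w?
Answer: -2880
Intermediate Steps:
x(V, w) = w/2
F = -24 (F = -4*6 = -24)
a(T, U) = -8 + T (a(T, U) = T - 4*2 = T - 1*8 = T - 8 = -8 + T)
c(m) = -24
(((a(5, -1) - 1)*x(3, 5))*c(-2))*(-12) = ((((-8 + 5) - 1)*((½)*5))*(-24))*(-12) = (((-3 - 1)*(5/2))*(-24))*(-12) = (-4*5/2*(-24))*(-12) = -10*(-24)*(-12) = 240*(-12) = -2880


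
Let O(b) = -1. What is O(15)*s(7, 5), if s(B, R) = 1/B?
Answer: -⅐ ≈ -0.14286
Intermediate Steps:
O(15)*s(7, 5) = -1/7 = -1*⅐ = -⅐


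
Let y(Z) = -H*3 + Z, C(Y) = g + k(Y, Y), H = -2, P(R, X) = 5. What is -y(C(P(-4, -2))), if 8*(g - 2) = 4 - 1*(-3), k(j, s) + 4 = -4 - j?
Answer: 33/8 ≈ 4.1250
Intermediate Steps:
k(j, s) = -8 - j (k(j, s) = -4 + (-4 - j) = -8 - j)
g = 23/8 (g = 2 + (4 - 1*(-3))/8 = 2 + (4 + 3)/8 = 2 + (⅛)*7 = 2 + 7/8 = 23/8 ≈ 2.8750)
C(Y) = -41/8 - Y (C(Y) = 23/8 + (-8 - Y) = -41/8 - Y)
y(Z) = 6 + Z (y(Z) = -(-2)*3 + Z = -1*(-6) + Z = 6 + Z)
-y(C(P(-4, -2))) = -(6 + (-41/8 - 1*5)) = -(6 + (-41/8 - 5)) = -(6 - 81/8) = -1*(-33/8) = 33/8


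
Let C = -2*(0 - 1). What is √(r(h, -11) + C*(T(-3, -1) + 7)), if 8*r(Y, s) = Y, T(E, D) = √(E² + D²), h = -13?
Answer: √(198 + 32*√10)/4 ≈ 4.3243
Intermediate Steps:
T(E, D) = √(D² + E²)
C = 2 (C = -2*(-1) = 2)
r(Y, s) = Y/8
√(r(h, -11) + C*(T(-3, -1) + 7)) = √((⅛)*(-13) + 2*(√((-1)² + (-3)²) + 7)) = √(-13/8 + 2*(√(1 + 9) + 7)) = √(-13/8 + 2*(√10 + 7)) = √(-13/8 + 2*(7 + √10)) = √(-13/8 + (14 + 2*√10)) = √(99/8 + 2*√10)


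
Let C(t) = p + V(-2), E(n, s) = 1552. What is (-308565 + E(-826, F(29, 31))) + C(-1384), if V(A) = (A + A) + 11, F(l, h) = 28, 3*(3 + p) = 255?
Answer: -306924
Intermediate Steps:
p = 82 (p = -3 + (⅓)*255 = -3 + 85 = 82)
V(A) = 11 + 2*A (V(A) = 2*A + 11 = 11 + 2*A)
C(t) = 89 (C(t) = 82 + (11 + 2*(-2)) = 82 + (11 - 4) = 82 + 7 = 89)
(-308565 + E(-826, F(29, 31))) + C(-1384) = (-308565 + 1552) + 89 = -307013 + 89 = -306924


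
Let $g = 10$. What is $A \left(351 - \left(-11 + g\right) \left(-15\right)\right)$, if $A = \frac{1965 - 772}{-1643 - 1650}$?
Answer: $- \frac{400848}{3293} \approx -121.73$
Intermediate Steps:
$A = - \frac{1193}{3293}$ ($A = \frac{1193}{-3293} = 1193 \left(- \frac{1}{3293}\right) = - \frac{1193}{3293} \approx -0.36228$)
$A \left(351 - \left(-11 + g\right) \left(-15\right)\right) = - \frac{1193 \left(351 - \left(-11 + 10\right) \left(-15\right)\right)}{3293} = - \frac{1193 \left(351 - \left(-1\right) \left(-15\right)\right)}{3293} = - \frac{1193 \left(351 - 15\right)}{3293} = \left(- \frac{1193}{3293}\right) 336 = - \frac{400848}{3293}$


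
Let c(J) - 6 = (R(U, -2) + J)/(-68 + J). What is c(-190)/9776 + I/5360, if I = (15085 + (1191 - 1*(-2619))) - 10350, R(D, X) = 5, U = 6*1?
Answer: 269519453/168987936 ≈ 1.5949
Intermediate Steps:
U = 6
c(J) = 6 + (5 + J)/(-68 + J)
I = 8545 (I = (15085 + (1191 + 2619)) - 10350 = (15085 + 3810) - 10350 = 18895 - 10350 = 8545)
c(-190)/9776 + I/5360 = ((-403 + 7*(-190))/(-68 - 190))/9776 + 8545/5360 = ((-403 - 1330)/(-258))*(1/9776) + 8545*(1/5360) = -1/258*(-1733)*(1/9776) + 1709/1072 = (1733/258)*(1/9776) + 1709/1072 = 1733/2522208 + 1709/1072 = 269519453/168987936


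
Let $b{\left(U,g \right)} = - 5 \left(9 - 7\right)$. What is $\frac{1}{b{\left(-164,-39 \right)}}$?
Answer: $- \frac{1}{10} \approx -0.1$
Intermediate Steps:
$b{\left(U,g \right)} = -10$ ($b{\left(U,g \right)} = \left(-5\right) 2 = -10$)
$\frac{1}{b{\left(-164,-39 \right)}} = \frac{1}{-10} = - \frac{1}{10}$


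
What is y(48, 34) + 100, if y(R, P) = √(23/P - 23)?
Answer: 100 + I*√25806/34 ≈ 100.0 + 4.7248*I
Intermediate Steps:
y(R, P) = √(-23 + 23/P)
y(48, 34) + 100 = √(-23 + 23/34) + 100 = √(-759/34) + 100 = I*√25806/34 + 100 = 100 + I*√25806/34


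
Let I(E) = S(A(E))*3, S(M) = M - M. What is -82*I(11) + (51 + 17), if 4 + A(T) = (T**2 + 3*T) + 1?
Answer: 68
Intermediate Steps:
A(T) = -3 + T**2 + 3*T (A(T) = -4 + ((T**2 + 3*T) + 1) = -4 + (1 + T**2 + 3*T) = -3 + T**2 + 3*T)
S(M) = 0
I(E) = 0 (I(E) = 0*3 = 0)
-82*I(11) + (51 + 17) = -82*0 + (51 + 17) = 0 + 68 = 68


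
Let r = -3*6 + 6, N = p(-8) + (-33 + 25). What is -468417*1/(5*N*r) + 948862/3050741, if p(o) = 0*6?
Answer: -476187831079/488118560 ≈ -975.56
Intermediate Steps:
p(o) = 0
N = -8 (N = 0 + (-33 + 25) = 0 - 8 = -8)
r = -12 (r = -18 + 6 = -12)
-468417*1/(5*N*r) + 948862/3050741 = -468417/((5*(-12))*(-8)) + 948862/3050741 = -468417/((-60*(-8))) + 948862*(1/3050741) = -468417/480 + 948862/3050741 = -468417*1/480 + 948862/3050741 = -156139/160 + 948862/3050741 = -476187831079/488118560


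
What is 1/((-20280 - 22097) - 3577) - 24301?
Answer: -1116728155/45954 ≈ -24301.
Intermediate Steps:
1/((-20280 - 22097) - 3577) - 24301 = 1/(-42377 - 3577) - 24301 = 1/(-45954) - 24301 = -1/45954 - 24301 = -1116728155/45954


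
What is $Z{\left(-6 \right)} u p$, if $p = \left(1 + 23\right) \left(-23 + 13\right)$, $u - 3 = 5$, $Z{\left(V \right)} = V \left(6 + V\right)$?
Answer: $0$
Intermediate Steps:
$u = 8$ ($u = 3 + 5 = 8$)
$p = -240$ ($p = 24 \left(-10\right) = -240$)
$Z{\left(-6 \right)} u p = - 6 \left(6 - 6\right) 8 \left(-240\right) = \left(-6\right) 0 \cdot 8 \left(-240\right) = 0 \cdot 8 \left(-240\right) = 0 \left(-240\right) = 0$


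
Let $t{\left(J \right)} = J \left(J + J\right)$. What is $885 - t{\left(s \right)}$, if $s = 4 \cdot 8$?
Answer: $-1163$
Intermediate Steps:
$s = 32$
$t{\left(J \right)} = 2 J^{2}$ ($t{\left(J \right)} = J 2 J = 2 J^{2}$)
$885 - t{\left(s \right)} = 885 - 2 \cdot 32^{2} = 885 - 2 \cdot 1024 = 885 - 2048 = -1163$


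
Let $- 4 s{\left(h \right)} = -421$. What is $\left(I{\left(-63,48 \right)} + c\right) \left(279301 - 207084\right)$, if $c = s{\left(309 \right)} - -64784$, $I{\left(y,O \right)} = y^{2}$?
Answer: $\frac{19890944961}{4} \approx 4.9727 \cdot 10^{9}$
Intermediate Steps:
$s{\left(h \right)} = \frac{421}{4}$ ($s{\left(h \right)} = \left(- \frac{1}{4}\right) \left(-421\right) = \frac{421}{4}$)
$c = \frac{259557}{4}$ ($c = \frac{421}{4} - -64784 = \frac{421}{4} + 64784 = \frac{259557}{4} \approx 64889.0$)
$\left(I{\left(-63,48 \right)} + c\right) \left(279301 - 207084\right) = \left(\left(-63\right)^{2} + \frac{259557}{4}\right) \left(279301 - 207084\right) = \left(3969 + \frac{259557}{4}\right) 72217 = \frac{275433}{4} \cdot 72217 = \frac{19890944961}{4}$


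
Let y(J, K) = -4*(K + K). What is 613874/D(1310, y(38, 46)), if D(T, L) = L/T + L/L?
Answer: 402087470/471 ≈ 8.5369e+5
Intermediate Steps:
y(J, K) = -8*K
D(T, L) = 1 + L/T (D(T, L) = L/T + 1 = 1 + L/T)
613874/D(1310, y(38, 46)) = 613874/(((-8*46 + 1310)/1310)) = 613874/(((-368 + 1310)/1310)) = 613874/(((1/1310)*942)) = 613874/(471/655) = 613874*(655/471) = 402087470/471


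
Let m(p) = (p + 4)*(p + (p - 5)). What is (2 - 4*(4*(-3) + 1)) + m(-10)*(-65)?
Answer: -9704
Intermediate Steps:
m(p) = (-5 + 2*p)*(4 + p) (m(p) = (4 + p)*(p + (-5 + p)) = (4 + p)*(-5 + 2*p) = (-5 + 2*p)*(4 + p))
(2 - 4*(4*(-3) + 1)) + m(-10)*(-65) = (2 - 4*(4*(-3) + 1)) + (-20 + 2*(-10)**2 + 3*(-10))*(-65) = (2 - 4*(-12 + 1)) + (-20 + 2*100 - 30)*(-65) = (2 - 4*(-11)) + (-20 + 200 - 30)*(-65) = (2 + 44) + 150*(-65) = 46 - 9750 = -9704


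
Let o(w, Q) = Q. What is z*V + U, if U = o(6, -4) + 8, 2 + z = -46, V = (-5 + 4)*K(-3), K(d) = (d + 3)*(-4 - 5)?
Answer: 4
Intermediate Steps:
K(d) = -27 - 9*d (K(d) = (3 + d)*(-9) = -27 - 9*d)
V = 0 (V = (-5 + 4)*(-27 - 9*(-3)) = -(-27 + 27) = -1*0 = 0)
z = -48 (z = -2 - 46 = -48)
U = 4 (U = -4 + 8 = 4)
z*V + U = -48*0 + 4 = 0 + 4 = 4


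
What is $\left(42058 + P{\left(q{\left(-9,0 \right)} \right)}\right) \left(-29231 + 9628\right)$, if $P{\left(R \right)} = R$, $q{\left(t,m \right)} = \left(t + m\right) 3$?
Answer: $-823933693$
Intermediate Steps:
$q{\left(t,m \right)} = 3 m + 3 t$ ($q{\left(t,m \right)} = \left(m + t\right) 3 = 3 m + 3 t$)
$\left(42058 + P{\left(q{\left(-9,0 \right)} \right)}\right) \left(-29231 + 9628\right) = \left(42058 + \left(3 \cdot 0 + 3 \left(-9\right)\right)\right) \left(-29231 + 9628\right) = \left(42058 + \left(0 - 27\right)\right) \left(-19603\right) = \left(42058 - 27\right) \left(-19603\right) = 42031 \left(-19603\right) = -823933693$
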